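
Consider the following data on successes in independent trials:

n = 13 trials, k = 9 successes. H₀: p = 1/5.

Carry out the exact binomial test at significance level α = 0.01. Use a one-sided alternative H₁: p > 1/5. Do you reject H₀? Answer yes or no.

Exact binomial: n=13, k=9, p₀=1/5=0.2000
P(X≥9) from Σ C(n,i)·p₀^i·(1−p₀)^(n−i)
p-value (one-sided, H₁ greater) = 0.00017
At α=0.01: p < α → reject H₀

reject H₀: yes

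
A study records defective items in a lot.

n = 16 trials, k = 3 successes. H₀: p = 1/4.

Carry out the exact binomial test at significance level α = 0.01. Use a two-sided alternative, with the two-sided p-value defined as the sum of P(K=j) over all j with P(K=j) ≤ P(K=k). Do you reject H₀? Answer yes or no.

Exact binomial: n=16, k=3, p₀=1/4=0.2500
P(X=j) = C(n,j)·p₀^j·(1−p₀)^(n−j); p = Σ P(X=j) over j with P(X=j) ≤ P(X=3)
p-value (two-sided) = 0.77480
At α=0.01: p ≥ α → fail to reject H₀

reject H₀: no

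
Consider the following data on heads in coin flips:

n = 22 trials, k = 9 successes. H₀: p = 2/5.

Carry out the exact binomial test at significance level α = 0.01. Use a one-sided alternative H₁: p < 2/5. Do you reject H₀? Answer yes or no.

Exact binomial: n=22, k=9, p₀=2/5=0.4000
P(X≤9) from Σ C(n,i)·p₀^i·(1−p₀)^(n−i)
p-value (one-sided, H₁ less) = 0.62435
At α=0.01: p ≥ α → fail to reject H₀

reject H₀: no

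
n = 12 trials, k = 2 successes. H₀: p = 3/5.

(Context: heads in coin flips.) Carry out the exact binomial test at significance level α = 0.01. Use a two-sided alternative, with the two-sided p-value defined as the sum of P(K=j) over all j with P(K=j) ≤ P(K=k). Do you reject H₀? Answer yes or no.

Exact binomial: n=12, k=2, p₀=3/5=0.6000
P(X=j) = C(n,j)·p₀^j·(1−p₀)^(n−j); p = Σ P(X=j) over j with P(X=j) ≤ P(X=2)
p-value (two-sided) = 0.00499
At α=0.01: p < α → reject H₀

reject H₀: yes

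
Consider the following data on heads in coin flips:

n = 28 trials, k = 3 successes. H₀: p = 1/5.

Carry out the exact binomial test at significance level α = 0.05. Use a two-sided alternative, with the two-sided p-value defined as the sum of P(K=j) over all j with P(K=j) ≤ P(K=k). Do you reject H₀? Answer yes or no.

reject H₀: no

Exact binomial: n=28, k=3, p₀=1/5=0.2000
P(X=j) = C(n,j)·p₀^j·(1−p₀)^(n−j); p = Σ P(X=j) over j with P(X=j) ≤ P(X=3)
p-value (two-sided) = 0.34195
At α=0.05: p ≥ α → fail to reject H₀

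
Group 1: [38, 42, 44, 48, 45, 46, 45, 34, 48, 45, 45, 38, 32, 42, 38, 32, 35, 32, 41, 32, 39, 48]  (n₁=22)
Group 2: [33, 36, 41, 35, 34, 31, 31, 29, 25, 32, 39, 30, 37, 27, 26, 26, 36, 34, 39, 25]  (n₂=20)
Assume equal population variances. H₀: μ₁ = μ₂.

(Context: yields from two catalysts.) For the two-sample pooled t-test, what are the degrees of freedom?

df = n₁ + n₂ − 2 = 22 + 20 − 2 = 40

degrees of freedom = 40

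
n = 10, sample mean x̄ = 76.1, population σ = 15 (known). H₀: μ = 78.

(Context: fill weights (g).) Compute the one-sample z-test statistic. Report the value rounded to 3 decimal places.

SE = σ/√n = 15/√10 = 4.7434
z = (x̄−μ₀)/SE = (76.1−78)/4.7434 = -0.4006

test statistic = -0.401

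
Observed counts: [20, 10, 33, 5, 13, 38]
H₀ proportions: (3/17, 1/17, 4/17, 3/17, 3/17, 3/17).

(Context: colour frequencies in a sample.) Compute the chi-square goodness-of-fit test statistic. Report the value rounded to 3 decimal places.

n = 119; E_i = n·p_i = [21.00, 7.00, 28.00, 21.00, 21.00, 21.00]
χ² = (20−21.00)²/21.00 + (10−7.00)²/7.00 + (33−28.00)²/28.00 + (5−21.00)²/21.00 + (13−21.00)²/21.00 + (38−21.00)²/21.00 = 31.2262
df = 5

test statistic = 31.226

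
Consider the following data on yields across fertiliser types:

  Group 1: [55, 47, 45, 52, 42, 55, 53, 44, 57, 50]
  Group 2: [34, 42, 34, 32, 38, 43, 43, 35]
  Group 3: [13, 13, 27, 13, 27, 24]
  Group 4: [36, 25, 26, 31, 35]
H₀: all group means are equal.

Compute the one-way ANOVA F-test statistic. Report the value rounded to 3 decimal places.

test statistic = 41.582

Group means [50.00, 37.62, 19.50, 30.60], grand mean 36.931
SSB = Σnᵢ(x̄ᵢ−x̄)² = 3735.287; SSW = ΣΣ(x−x̄ᵢ)² = 748.575
MSB = 3735.287/3 = 1245.0957; MSW = 748.575/25 = 29.9430
F = MSB/MSW = 41.5822
df = (3, 25)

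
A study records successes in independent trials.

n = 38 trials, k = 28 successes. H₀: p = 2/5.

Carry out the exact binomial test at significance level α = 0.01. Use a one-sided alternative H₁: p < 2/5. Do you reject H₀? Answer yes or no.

reject H₀: no

Exact binomial: n=38, k=28, p₀=2/5=0.4000
P(X≤28) from Σ C(n,i)·p₀^i·(1−p₀)^(n−i)
p-value (one-sided, H₁ less) = 0.99999
At α=0.01: p ≥ α → fail to reject H₀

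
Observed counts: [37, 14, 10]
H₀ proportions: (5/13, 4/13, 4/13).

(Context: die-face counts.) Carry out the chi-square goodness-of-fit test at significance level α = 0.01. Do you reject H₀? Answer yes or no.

n = 61; E_i = n·p_i = [23.46, 18.77, 18.77]
χ² = (37−23.46)²/23.46 + (14−18.77)²/18.77 + (10−18.77)²/18.77 = 13.1213
df = 2
p-value (upper-tail) = 0.00141
At α=0.01: p < α → reject H₀

reject H₀: yes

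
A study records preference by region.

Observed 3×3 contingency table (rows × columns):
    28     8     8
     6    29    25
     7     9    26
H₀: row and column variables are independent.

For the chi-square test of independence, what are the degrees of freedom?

degrees of freedom = 4

df = (r−1)(c−1) = (3−1)·(3−1) = 4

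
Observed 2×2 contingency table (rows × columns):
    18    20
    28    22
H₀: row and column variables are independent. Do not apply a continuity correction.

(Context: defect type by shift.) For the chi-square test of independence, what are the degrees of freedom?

degrees of freedom = 1

df = (r−1)(c−1) = (2−1)·(2−1) = 1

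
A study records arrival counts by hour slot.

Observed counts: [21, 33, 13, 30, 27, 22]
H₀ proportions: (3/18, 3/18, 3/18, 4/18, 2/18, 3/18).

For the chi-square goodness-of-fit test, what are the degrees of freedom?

df = k − 1 = 6 − 1 = 5

degrees of freedom = 5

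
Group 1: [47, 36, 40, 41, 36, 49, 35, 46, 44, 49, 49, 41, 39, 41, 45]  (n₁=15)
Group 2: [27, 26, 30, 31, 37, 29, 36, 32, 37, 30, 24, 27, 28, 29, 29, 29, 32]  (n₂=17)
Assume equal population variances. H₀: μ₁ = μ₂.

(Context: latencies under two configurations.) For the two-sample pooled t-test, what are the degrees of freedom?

df = n₁ + n₂ − 2 = 15 + 17 − 2 = 30

degrees of freedom = 30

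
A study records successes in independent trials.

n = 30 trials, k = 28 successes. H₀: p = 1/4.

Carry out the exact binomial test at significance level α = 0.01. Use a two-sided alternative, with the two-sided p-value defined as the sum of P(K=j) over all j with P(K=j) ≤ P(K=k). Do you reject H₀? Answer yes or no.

reject H₀: yes

Exact binomial: n=30, k=28, p₀=1/4=0.2500
P(X=j) = C(n,j)·p₀^j·(1−p₀)^(n−j); p = Σ P(X=j) over j with P(X=j) ≤ P(X=28)
p-value (two-sided) = 0.00000
At α=0.01: p < α → reject H₀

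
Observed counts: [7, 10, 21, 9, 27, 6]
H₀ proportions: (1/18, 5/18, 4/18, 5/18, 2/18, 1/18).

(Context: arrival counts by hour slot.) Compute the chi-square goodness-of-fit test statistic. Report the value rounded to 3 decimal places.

n = 80; E_i = n·p_i = [4.44, 22.22, 17.78, 22.22, 8.89, 4.44]
χ² = (7−4.44)²/4.44 + (10−22.22)²/22.22 + (21−17.78)²/17.78 + (9−22.22)²/22.22 + (27−8.89)²/8.89 + (6−4.44)²/4.44 = 54.0887
df = 5

test statistic = 54.089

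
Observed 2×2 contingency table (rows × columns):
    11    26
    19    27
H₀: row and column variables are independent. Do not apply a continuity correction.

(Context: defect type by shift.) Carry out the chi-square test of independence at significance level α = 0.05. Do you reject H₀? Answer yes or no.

reject H₀: no

Row totals [37, 46], col totals [30, 53], n=83
χ² = (11−13.37)²/13.37 + (26−23.63)²/23.63 + (19−16.63)²/16.63 + (27−29.37)²/29.37 = 1.1903
df = 1
p-value (upper-tail) = 0.27527
At α=0.05: p ≥ α → fail to reject H₀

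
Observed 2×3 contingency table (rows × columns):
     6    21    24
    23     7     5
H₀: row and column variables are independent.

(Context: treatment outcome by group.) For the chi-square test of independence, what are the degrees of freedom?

df = (r−1)(c−1) = (2−1)·(3−1) = 2

degrees of freedom = 2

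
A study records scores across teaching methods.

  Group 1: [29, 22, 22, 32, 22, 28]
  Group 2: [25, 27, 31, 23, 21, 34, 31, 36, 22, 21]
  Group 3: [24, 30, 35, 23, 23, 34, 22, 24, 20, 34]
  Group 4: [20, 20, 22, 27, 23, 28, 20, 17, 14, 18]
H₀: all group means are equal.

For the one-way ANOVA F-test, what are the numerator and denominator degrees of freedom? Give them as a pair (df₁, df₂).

k = 4 groups, N = 36 total
df = (k−1, N−k) = (4−1, 36−4) = (3, 32)

degrees of freedom = [3, 32]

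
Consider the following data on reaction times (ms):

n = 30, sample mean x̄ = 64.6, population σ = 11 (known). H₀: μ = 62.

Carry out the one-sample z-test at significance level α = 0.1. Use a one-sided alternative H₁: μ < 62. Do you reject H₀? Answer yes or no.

SE = σ/√n = 11/√30 = 2.0083
z = (x̄−μ₀)/SE = (64.6−62)/2.0083 = 1.2946
p-value (one-sided, H₁ less) = 0.90227
At α=0.1: p ≥ α → fail to reject H₀

reject H₀: no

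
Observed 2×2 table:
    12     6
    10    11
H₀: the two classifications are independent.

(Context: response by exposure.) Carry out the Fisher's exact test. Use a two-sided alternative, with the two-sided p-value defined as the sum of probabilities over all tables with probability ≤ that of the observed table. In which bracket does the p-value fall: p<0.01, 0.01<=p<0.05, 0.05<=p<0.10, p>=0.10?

p-value bracket: p>=0.10

Margins: r₁=18, r₂=21, c₁=22, c₂=17, n=39
p_obs = C(18,12)·C(21,10)/C(39,22); sum pmf over tables with pmf ≤ p_obs
p-value (two-sided) = 0.33400
→ bracket: p>=0.10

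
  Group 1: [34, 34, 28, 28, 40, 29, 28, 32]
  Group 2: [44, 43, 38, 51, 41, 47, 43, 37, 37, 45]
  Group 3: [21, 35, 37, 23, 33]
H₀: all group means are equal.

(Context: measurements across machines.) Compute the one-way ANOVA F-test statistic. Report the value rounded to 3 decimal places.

test statistic = 14.873

Group means [31.62, 42.60, 29.80], grand mean 36.000
SSB = Σnᵢ(x̄ᵢ−x̄)² = 780.925; SSW = ΣΣ(x−x̄ᵢ)² = 525.075
MSB = 780.925/2 = 390.4625; MSW = 525.075/20 = 26.2538
F = MSB/MSW = 14.8726
df = (2, 20)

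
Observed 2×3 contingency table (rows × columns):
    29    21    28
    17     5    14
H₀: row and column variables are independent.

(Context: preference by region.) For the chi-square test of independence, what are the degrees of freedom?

df = (r−1)(c−1) = (2−1)·(3−1) = 2

degrees of freedom = 2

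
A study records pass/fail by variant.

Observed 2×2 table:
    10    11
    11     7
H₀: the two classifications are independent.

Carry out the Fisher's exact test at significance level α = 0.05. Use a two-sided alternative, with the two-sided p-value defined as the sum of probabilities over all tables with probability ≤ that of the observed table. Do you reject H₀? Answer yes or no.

reject H₀: no

Margins: r₁=21, r₂=18, c₁=21, c₂=18, n=39
p_obs = C(21,10)·C(18,11)/C(39,21); sum pmf over tables with pmf ≤ p_obs
p-value (two-sided) = 0.52333
At α=0.05: p ≥ α → fail to reject H₀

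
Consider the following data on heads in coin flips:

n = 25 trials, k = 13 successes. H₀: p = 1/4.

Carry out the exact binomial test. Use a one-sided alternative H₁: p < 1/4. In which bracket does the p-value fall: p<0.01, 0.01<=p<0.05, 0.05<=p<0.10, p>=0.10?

p-value bracket: p>=0.10

Exact binomial: n=25, k=13, p₀=1/4=0.2500
P(X≤13) from Σ C(n,i)·p₀^i·(1−p₀)^(n−i)
p-value (one-sided, H₁ less) = 0.99908
→ bracket: p>=0.10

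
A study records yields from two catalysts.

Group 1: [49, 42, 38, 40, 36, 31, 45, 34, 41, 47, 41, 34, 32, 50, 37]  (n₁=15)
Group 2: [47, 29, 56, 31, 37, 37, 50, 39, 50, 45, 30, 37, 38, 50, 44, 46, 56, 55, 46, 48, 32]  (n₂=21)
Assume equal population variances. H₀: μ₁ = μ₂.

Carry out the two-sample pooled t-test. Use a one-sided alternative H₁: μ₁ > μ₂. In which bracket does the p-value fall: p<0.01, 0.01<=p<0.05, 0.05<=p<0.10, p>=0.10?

x̄₁=39.800, s₁=6.014, n₁=15
x̄₂=43.000, s₂=8.579, n₂=21
s_p² = [14·6.014² + 20·8.579²]/34 = 58.1882
SE = √(s_p²·(1/15+1/21)) = 2.5788
t = (39.800−43.000)/2.5788 = -1.2409
df = 34
p-value (one-sided, H₁ greater) = 0.88843
→ bracket: p>=0.10

p-value bracket: p>=0.10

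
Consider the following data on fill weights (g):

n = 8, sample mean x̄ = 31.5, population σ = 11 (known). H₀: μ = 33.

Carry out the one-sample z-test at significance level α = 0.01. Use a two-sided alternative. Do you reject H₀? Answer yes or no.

SE = σ/√n = 11/√8 = 3.8891
z = (x̄−μ₀)/SE = (31.5−33)/3.8891 = -0.3857
p-value (two-sided) = 0.69972
At α=0.01: p ≥ α → fail to reject H₀

reject H₀: no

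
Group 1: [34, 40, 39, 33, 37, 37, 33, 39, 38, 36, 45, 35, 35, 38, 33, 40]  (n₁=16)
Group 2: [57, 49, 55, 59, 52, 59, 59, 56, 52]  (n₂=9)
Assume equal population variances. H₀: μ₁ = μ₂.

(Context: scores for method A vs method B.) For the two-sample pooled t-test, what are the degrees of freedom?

degrees of freedom = 23

df = n₁ + n₂ − 2 = 16 + 9 − 2 = 23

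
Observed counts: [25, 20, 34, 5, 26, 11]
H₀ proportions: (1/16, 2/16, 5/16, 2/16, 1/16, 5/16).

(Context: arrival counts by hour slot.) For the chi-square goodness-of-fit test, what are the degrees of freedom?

degrees of freedom = 5

df = k − 1 = 6 − 1 = 5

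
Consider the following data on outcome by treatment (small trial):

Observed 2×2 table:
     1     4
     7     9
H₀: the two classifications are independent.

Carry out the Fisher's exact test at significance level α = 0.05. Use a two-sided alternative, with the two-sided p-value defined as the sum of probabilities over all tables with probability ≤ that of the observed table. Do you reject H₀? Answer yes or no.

reject H₀: no

Margins: r₁=5, r₂=16, c₁=8, c₂=13, n=21
p_obs = C(5,1)·C(16,7)/C(21,8); sum pmf over tables with pmf ≤ p_obs
p-value (two-sided) = 0.60647
At α=0.05: p ≥ α → fail to reject H₀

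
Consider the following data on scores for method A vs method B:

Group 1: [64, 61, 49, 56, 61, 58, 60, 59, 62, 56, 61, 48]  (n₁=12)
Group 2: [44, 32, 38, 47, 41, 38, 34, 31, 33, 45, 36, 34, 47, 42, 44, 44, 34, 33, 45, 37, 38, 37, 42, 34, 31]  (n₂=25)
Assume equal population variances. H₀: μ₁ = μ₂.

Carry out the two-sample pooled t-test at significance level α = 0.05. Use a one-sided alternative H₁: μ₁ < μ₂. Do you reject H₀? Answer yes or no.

reject H₀: no

x̄₁=57.917, s₁=4.981, n₁=12
x̄₂=38.440, s₂=5.237, n₂=25
s_p² = [11·4.981² + 24·5.237²]/35 = 26.6022
SE = √(s_p²·(1/12+1/25)) = 1.8113
t = (57.917−38.440)/1.8113 = 10.7527
df = 35
p-value (one-sided, H₁ less) = 1.00000
At α=0.05: p ≥ α → fail to reject H₀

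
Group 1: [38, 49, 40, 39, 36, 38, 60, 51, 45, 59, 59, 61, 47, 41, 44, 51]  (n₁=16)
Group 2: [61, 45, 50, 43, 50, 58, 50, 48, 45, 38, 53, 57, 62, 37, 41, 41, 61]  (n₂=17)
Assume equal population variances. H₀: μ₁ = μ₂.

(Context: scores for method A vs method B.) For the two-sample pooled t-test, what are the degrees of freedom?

df = n₁ + n₂ − 2 = 16 + 17 − 2 = 31

degrees of freedom = 31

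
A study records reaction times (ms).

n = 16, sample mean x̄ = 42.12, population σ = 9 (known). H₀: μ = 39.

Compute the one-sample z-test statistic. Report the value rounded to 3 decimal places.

SE = σ/√n = 9/√16 = 2.2500
z = (x̄−μ₀)/SE = (42.12−39)/2.2500 = 1.3867

test statistic = 1.387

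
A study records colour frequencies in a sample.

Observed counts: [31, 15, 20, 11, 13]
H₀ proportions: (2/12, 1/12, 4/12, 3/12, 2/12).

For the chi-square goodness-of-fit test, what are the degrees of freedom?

degrees of freedom = 4

df = k − 1 = 5 − 1 = 4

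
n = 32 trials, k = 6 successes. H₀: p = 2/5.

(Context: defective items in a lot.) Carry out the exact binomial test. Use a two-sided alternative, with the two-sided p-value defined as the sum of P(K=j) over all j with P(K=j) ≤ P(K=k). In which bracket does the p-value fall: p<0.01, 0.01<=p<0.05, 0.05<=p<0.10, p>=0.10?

Exact binomial: n=32, k=6, p₀=2/5=0.4000
P(X=j) = C(n,j)·p₀^j·(1−p₀)^(n−j); p = Σ P(X=j) over j with P(X=j) ≤ P(X=6)
p-value (two-sided) = 0.01755
→ bracket: 0.01<=p<0.05

p-value bracket: 0.01<=p<0.05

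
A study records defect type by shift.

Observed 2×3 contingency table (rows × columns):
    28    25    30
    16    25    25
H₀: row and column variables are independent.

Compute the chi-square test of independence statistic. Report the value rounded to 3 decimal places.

test statistic = 1.811

Row totals [83, 66], col totals [44, 50, 55], n=149
χ² = (28−24.51)²/24.51 + (25−27.85)²/27.85 + (30−30.64)²/30.64 + (16−19.49)²/19.49 + (25−22.15)²/22.15 + (25−24.36)²/24.36 = 1.8113
df = 2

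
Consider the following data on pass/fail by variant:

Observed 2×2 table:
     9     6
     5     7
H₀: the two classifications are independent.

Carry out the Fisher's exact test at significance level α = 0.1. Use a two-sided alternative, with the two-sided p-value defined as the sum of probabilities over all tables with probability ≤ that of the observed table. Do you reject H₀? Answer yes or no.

reject H₀: no

Margins: r₁=15, r₂=12, c₁=14, c₂=13, n=27
p_obs = C(15,9)·C(12,5)/C(27,14); sum pmf over tables with pmf ≤ p_obs
p-value (two-sided) = 0.44948
At α=0.1: p ≥ α → fail to reject H₀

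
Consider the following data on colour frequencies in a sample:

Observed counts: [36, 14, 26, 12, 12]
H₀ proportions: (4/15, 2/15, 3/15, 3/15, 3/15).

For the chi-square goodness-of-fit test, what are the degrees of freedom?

df = k − 1 = 5 − 1 = 4

degrees of freedom = 4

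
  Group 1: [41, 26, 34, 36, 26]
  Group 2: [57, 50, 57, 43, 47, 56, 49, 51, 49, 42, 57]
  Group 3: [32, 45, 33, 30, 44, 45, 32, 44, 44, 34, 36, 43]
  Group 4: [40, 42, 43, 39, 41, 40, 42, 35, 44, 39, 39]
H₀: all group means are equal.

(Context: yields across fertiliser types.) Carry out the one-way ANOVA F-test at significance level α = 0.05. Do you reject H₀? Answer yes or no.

Group means [32.60, 50.73, 38.50, 40.36], grand mean 41.718
SSB = Σnᵢ(x̄ᵢ−x̄)² = 1452.970; SSW = ΣΣ(x−x̄ᵢ)² = 942.927
MSB = 1452.970/3 = 484.3234; MSW = 942.927/35 = 26.9408
F = MSB/MSW = 17.9773
df = (3, 35)
p-value (upper-tail) = 0.00000
At α=0.05: p < α → reject H₀

reject H₀: yes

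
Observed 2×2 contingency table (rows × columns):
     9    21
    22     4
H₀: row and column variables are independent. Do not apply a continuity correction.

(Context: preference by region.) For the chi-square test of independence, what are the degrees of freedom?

degrees of freedom = 1

df = (r−1)(c−1) = (2−1)·(2−1) = 1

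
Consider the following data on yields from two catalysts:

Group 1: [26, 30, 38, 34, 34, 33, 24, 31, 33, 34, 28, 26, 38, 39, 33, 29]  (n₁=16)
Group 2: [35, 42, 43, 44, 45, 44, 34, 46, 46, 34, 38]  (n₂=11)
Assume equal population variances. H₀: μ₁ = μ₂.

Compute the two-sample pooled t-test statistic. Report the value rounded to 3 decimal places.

x̄₁=31.875, s₁=4.485, n₁=16
x̄₂=41.000, s₂=4.817, n₂=11
s_p² = [15·4.485² + 10·4.817²]/25 = 21.3500
SE = √(s_p²·(1/16+1/11)) = 1.8098
t = (31.875−41.000)/1.8098 = -5.0421
df = 25

test statistic = -5.042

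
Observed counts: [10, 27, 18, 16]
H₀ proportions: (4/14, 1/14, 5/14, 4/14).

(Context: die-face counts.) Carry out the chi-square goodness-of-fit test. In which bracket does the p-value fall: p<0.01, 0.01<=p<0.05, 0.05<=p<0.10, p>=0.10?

n = 71; E_i = n·p_i = [20.29, 5.07, 25.36, 20.29]
χ² = (10−20.29)²/20.29 + (27−5.07)²/5.07 + (18−25.36)²/25.36 + (16−20.29)²/20.29 = 103.0732
df = 3
p-value (upper-tail) = 0.00000
→ bracket: p<0.01

p-value bracket: p<0.01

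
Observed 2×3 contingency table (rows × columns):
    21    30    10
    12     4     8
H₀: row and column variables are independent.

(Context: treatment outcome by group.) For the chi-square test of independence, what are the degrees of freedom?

df = (r−1)(c−1) = (2−1)·(3−1) = 2

degrees of freedom = 2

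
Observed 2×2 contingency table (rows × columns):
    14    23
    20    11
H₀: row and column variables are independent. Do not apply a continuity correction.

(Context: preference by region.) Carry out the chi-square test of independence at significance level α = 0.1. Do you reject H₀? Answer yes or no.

Row totals [37, 31], col totals [34, 34], n=68
χ² = (14−18.50)²/18.50 + (23−18.50)²/18.50 + (20−15.50)²/15.50 + (11−15.50)²/15.50 = 4.8021
df = 1
p-value (upper-tail) = 0.02843
At α=0.1: p < α → reject H₀

reject H₀: yes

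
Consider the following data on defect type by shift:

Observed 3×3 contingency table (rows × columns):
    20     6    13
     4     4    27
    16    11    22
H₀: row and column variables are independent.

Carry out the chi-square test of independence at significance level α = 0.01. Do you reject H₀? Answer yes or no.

reject H₀: yes

Row totals [39, 35, 49], col totals [40, 21, 62], n=123
χ² = (20−12.68)²/12.68 + (6−6.66)²/6.66 + (13−19.66)²/19.66 + (4−11.38)²/11.38 + (4−5.98)²/5.98 + (27−17.64)²/17.64 + (16−15.93)²/15.93 + (11−8.37)²/8.37 + (22−24.70)²/24.70 = 18.0709
df = 4
p-value (upper-tail) = 0.00120
At α=0.01: p < α → reject H₀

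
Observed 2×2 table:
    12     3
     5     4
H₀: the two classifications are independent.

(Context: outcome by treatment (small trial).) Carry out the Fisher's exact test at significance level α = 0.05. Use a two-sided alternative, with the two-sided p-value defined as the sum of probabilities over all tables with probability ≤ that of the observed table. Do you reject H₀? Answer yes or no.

reject H₀: no

Margins: r₁=15, r₂=9, c₁=17, c₂=7, n=24
p_obs = C(15,12)·C(9,5)/C(24,17); sum pmf over tables with pmf ≤ p_obs
p-value (two-sided) = 0.35636
At α=0.05: p ≥ α → fail to reject H₀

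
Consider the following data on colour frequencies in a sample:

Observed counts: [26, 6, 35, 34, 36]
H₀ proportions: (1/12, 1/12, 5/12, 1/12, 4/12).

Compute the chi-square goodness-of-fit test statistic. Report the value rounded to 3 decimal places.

test statistic = 76.460

n = 137; E_i = n·p_i = [11.42, 11.42, 57.08, 11.42, 45.67]
χ² = (26−11.42)²/11.42 + (6−11.42)²/11.42 + (35−57.08)²/57.08 + (34−11.42)²/11.42 + (36−45.67)²/45.67 = 76.4599
df = 4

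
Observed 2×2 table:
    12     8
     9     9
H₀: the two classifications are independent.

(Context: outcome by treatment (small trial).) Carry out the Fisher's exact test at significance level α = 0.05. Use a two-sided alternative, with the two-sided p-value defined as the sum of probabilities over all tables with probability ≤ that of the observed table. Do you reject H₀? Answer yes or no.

Margins: r₁=20, r₂=18, c₁=21, c₂=17, n=38
p_obs = C(20,12)·C(18,9)/C(38,21); sum pmf over tables with pmf ≤ p_obs
p-value (two-sided) = 0.74464
At α=0.05: p ≥ α → fail to reject H₀

reject H₀: no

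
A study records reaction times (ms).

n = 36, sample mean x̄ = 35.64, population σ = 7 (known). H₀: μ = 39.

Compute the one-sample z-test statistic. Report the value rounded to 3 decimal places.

test statistic = -2.880

SE = σ/√n = 7/√36 = 1.1667
z = (x̄−μ₀)/SE = (35.64−39)/1.1667 = -2.8800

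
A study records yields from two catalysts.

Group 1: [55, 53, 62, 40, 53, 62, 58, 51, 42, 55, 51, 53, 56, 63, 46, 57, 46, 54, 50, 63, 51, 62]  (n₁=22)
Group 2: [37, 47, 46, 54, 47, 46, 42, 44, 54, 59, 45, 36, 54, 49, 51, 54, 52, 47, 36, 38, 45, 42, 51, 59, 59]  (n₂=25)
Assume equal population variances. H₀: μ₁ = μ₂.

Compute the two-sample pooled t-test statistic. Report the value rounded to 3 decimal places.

test statistic = 3.037

x̄₁=53.773, s₁=6.539, n₁=22
x̄₂=47.760, s₂=6.972, n₂=25
s_p² = [21·6.539² + 24·6.972²]/45 = 45.8761
SE = √(s_p²·(1/22+1/25)) = 1.9800
t = (53.773−47.760)/1.9800 = 3.0368
df = 45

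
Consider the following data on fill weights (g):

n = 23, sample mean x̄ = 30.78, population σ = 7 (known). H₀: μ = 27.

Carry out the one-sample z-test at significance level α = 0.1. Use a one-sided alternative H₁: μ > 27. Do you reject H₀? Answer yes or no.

reject H₀: yes

SE = σ/√n = 7/√23 = 1.4596
z = (x̄−μ₀)/SE = (30.78−27)/1.4596 = 2.5897
p-value (one-sided, H₁ greater) = 0.00480
At α=0.1: p < α → reject H₀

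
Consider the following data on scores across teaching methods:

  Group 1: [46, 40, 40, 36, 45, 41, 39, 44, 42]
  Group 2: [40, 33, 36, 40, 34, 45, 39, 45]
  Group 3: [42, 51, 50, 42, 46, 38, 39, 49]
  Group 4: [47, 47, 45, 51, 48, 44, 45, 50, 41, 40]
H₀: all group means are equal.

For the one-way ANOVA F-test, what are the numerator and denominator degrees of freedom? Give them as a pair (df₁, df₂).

degrees of freedom = [3, 31]

k = 4 groups, N = 35 total
df = (k−1, N−k) = (4−1, 35−4) = (3, 31)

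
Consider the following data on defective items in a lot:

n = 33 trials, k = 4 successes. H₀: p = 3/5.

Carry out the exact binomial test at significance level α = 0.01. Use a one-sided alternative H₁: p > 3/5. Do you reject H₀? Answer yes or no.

Exact binomial: n=33, k=4, p₀=3/5=0.6000
P(X≥4) from Σ C(n,i)·p₀^i·(1−p₀)^(n−i)
p-value (one-sided, H₁ greater) = 1.00000
At α=0.01: p ≥ α → fail to reject H₀

reject H₀: no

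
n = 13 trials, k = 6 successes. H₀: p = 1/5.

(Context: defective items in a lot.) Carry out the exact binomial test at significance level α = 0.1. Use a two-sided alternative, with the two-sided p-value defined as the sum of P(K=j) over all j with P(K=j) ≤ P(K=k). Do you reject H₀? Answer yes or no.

Exact binomial: n=13, k=6, p₀=1/5=0.2000
P(X=j) = C(n,j)·p₀^j·(1−p₀)^(n−j); p = Σ P(X=j) over j with P(X=j) ≤ P(X=6)
p-value (two-sided) = 0.03004
At α=0.1: p < α → reject H₀

reject H₀: yes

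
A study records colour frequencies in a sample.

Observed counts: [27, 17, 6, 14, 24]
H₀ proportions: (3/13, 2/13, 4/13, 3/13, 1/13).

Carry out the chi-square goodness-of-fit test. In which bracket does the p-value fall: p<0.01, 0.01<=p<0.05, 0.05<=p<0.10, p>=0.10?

p-value bracket: p<0.01

n = 88; E_i = n·p_i = [20.31, 13.54, 27.08, 20.31, 6.77]
χ² = (27−20.31)²/20.31 + (17−13.54)²/13.54 + (6−27.08)²/27.08 + (14−20.31)²/20.31 + (24−6.77)²/6.77 = 65.3163
df = 4
p-value (upper-tail) = 0.00000
→ bracket: p<0.01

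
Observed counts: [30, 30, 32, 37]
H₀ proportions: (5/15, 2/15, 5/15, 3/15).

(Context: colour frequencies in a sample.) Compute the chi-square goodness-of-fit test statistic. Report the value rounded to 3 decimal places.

test statistic = 21.132

n = 129; E_i = n·p_i = [43.00, 17.20, 43.00, 25.80]
χ² = (30−43.00)²/43.00 + (30−17.20)²/17.20 + (32−43.00)²/43.00 + (37−25.80)²/25.80 = 21.1318
df = 3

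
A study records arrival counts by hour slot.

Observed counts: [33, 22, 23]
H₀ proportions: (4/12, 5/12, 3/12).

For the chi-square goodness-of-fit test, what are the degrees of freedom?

df = k − 1 = 3 − 1 = 2

degrees of freedom = 2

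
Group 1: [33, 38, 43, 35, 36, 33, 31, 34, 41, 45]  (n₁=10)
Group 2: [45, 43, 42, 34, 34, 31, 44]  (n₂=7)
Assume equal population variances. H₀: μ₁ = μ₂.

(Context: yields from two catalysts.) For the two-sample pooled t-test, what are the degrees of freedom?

df = n₁ + n₂ − 2 = 10 + 7 − 2 = 15

degrees of freedom = 15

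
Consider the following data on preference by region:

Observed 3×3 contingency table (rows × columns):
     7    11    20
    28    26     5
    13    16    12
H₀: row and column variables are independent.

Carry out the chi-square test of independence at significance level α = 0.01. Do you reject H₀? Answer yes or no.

Row totals [38, 59, 41], col totals [48, 53, 37], n=138
χ² = (7−13.22)²/13.22 + (11−14.59)²/14.59 + (20−10.19)²/10.19 + (28−20.52)²/20.52 + (26−22.66)²/22.66 + (5−15.82)²/15.82 + (13−14.26)²/14.26 + (16−15.75)²/15.75 + (12−10.99)²/10.99 = 24.0832
df = 4
p-value (upper-tail) = 0.00008
At α=0.01: p < α → reject H₀

reject H₀: yes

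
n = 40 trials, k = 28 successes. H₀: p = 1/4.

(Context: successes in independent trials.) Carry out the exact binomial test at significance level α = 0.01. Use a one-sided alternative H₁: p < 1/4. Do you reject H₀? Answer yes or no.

Exact binomial: n=40, k=28, p₀=1/4=0.2500
P(X≤28) from Σ C(n,i)·p₀^i·(1−p₀)^(n−i)
p-value (one-sided, H₁ less) = 1.00000
At α=0.01: p ≥ α → fail to reject H₀

reject H₀: no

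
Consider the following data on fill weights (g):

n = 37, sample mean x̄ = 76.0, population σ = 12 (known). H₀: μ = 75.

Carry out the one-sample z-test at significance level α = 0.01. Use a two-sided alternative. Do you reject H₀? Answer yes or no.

SE = σ/√n = 12/√37 = 1.9728
z = (x̄−μ₀)/SE = (76.0−75)/1.9728 = 0.5069
p-value (two-sided) = 0.61223
At α=0.01: p ≥ α → fail to reject H₀

reject H₀: no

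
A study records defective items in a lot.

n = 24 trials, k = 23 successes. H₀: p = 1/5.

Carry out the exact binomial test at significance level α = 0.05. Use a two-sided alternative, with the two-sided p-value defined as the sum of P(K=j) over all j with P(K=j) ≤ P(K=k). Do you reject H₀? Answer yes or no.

reject H₀: yes

Exact binomial: n=24, k=23, p₀=1/5=0.2000
P(X=j) = C(n,j)·p₀^j·(1−p₀)^(n−j); p = Σ P(X=j) over j with P(X=j) ≤ P(X=23)
p-value (two-sided) = 0.00000
At α=0.05: p < α → reject H₀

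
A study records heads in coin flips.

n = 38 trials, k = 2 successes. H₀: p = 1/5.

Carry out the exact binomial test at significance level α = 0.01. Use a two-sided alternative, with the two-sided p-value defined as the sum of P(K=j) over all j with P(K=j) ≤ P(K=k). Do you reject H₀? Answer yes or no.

Exact binomial: n=38, k=2, p₀=1/5=0.2000
P(X=j) = C(n,j)·p₀^j·(1−p₀)^(n−j); p = Σ P(X=j) over j with P(X=j) ≤ P(X=2)
p-value (two-sided) = 0.02334
At α=0.01: p ≥ α → fail to reject H₀

reject H₀: no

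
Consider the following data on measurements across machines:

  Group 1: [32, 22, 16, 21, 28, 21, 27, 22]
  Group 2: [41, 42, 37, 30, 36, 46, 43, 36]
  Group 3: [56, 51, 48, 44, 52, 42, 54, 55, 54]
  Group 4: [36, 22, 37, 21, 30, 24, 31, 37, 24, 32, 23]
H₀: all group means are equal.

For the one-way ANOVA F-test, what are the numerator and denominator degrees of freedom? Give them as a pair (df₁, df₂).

k = 4 groups, N = 36 total
df = (k−1, N−k) = (4−1, 36−4) = (3, 32)

degrees of freedom = [3, 32]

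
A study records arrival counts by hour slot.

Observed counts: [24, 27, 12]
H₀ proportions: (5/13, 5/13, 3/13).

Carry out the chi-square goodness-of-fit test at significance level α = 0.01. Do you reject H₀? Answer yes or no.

n = 63; E_i = n·p_i = [24.23, 24.23, 14.54]
χ² = (24−24.23)²/24.23 + (27−24.23)²/24.23 + (12−14.54)²/14.54 = 0.7619
df = 2
p-value (upper-tail) = 0.68321
At α=0.01: p ≥ α → fail to reject H₀

reject H₀: no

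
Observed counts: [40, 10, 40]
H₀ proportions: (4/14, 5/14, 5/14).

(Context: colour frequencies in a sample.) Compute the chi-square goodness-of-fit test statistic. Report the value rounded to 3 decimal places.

test statistic = 25.111

n = 90; E_i = n·p_i = [25.71, 32.14, 32.14]
χ² = (40−25.71)²/25.71 + (10−32.14)²/32.14 + (40−32.14)²/32.14 = 25.1111
df = 2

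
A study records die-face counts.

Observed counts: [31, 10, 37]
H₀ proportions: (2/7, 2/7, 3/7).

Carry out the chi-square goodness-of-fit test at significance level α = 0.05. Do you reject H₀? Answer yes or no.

reject H₀: yes

n = 78; E_i = n·p_i = [22.29, 22.29, 33.43]
χ² = (31−22.29)²/22.29 + (10−22.29)²/22.29 + (37−33.43)²/33.43 = 10.5620
df = 2
p-value (upper-tail) = 0.00509
At α=0.05: p < α → reject H₀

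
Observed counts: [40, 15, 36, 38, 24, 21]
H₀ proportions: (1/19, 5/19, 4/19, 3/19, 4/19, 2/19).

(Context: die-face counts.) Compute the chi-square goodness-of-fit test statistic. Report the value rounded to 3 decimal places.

n = 174; E_i = n·p_i = [9.16, 45.79, 36.63, 27.47, 36.63, 18.32]
χ² = (40−9.16)²/9.16 + (15−45.79)²/45.79 + (36−36.63)²/36.63 + (38−27.47)²/27.47 + (24−36.63)²/36.63 + (21−18.32)²/18.32 = 133.3669
df = 5

test statistic = 133.367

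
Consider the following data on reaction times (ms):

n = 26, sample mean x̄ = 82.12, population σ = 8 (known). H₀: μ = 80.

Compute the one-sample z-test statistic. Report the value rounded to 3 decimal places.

test statistic = 1.351

SE = σ/√n = 8/√26 = 1.5689
z = (x̄−μ₀)/SE = (82.12−80)/1.5689 = 1.3512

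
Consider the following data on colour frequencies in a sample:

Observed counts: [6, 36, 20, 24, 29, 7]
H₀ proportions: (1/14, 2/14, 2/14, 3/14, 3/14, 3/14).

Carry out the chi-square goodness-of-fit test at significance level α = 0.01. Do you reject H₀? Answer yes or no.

n = 122; E_i = n·p_i = [8.71, 17.43, 17.43, 26.14, 26.14, 26.14]
χ² = (6−8.71)²/8.71 + (36−17.43)²/17.43 + (20−17.43)²/17.43 + (24−26.14)²/26.14 + (29−26.14)²/26.14 + (7−26.14)²/26.14 = 35.5191
df = 5
p-value (upper-tail) = 0.00000
At α=0.01: p < α → reject H₀

reject H₀: yes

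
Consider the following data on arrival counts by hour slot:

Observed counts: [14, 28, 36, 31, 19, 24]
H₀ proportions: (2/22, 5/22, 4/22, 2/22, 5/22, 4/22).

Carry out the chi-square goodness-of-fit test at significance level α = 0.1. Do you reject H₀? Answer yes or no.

reject H₀: yes

n = 152; E_i = n·p_i = [13.82, 34.55, 27.64, 13.82, 34.55, 27.64]
χ² = (14−13.82)²/13.82 + (28−34.55)²/34.55 + (36−27.64)²/27.64 + (31−13.82)²/13.82 + (19−34.55)²/34.55 + (24−27.64)²/27.64 = 32.6118
df = 5
p-value (upper-tail) = 0.00000
At α=0.1: p < α → reject H₀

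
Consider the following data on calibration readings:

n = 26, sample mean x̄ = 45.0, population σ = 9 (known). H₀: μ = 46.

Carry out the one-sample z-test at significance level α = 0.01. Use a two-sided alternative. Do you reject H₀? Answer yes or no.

reject H₀: no

SE = σ/√n = 9/√26 = 1.7650
z = (x̄−μ₀)/SE = (45.0−46)/1.7650 = -0.5666
p-value (two-sided) = 0.57101
At α=0.01: p ≥ α → fail to reject H₀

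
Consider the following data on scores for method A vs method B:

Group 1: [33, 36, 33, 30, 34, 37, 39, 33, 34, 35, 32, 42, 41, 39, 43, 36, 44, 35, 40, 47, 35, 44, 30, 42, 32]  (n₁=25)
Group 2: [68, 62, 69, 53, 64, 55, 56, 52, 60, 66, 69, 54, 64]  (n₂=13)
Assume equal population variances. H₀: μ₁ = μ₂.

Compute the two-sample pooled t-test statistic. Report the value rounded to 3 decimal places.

x̄₁=37.040, s₁=4.765, n₁=25
x̄₂=60.923, s₂=6.304, n₂=13
s_p² = [24·4.765² + 12·6.304²]/36 = 28.3856
SE = √(s_p²·(1/25+1/13)) = 1.8218
t = (37.040−60.923)/1.8218 = -13.1096
df = 36

test statistic = -13.110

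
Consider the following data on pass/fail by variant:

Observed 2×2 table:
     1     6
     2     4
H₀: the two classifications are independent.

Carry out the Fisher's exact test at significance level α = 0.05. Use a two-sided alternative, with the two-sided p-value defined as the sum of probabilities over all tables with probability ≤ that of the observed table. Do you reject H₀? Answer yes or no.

reject H₀: no

Margins: r₁=7, r₂=6, c₁=3, c₂=10, n=13
p_obs = C(7,1)·C(6,2)/C(13,3); sum pmf over tables with pmf ≤ p_obs
p-value (two-sided) = 0.55944
At α=0.05: p ≥ α → fail to reject H₀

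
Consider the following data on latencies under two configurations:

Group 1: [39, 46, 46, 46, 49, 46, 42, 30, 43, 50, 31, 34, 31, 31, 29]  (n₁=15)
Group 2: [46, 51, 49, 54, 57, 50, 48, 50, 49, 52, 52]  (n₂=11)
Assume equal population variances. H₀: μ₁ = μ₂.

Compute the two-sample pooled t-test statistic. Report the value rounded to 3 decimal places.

test statistic = -4.540

x̄₁=39.533, s₁=7.726, n₁=15
x̄₂=50.727, s₂=3.003, n₂=11
s_p² = [14·7.726² + 10·3.003²]/24 = 38.5798
SE = √(s_p²·(1/15+1/11)) = 2.4656
t = (39.533−50.727)/2.4656 = -4.5400
df = 24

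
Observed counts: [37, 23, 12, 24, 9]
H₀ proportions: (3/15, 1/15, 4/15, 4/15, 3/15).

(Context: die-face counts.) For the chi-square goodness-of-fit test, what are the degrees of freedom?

df = k − 1 = 5 − 1 = 4

degrees of freedom = 4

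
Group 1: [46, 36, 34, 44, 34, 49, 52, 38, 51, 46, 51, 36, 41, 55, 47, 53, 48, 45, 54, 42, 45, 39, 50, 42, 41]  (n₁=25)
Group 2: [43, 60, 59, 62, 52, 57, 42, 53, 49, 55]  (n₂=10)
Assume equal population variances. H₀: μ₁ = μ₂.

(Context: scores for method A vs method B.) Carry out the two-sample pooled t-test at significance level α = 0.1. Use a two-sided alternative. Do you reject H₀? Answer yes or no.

x̄₁=44.760, s₁=6.326, n₁=25
x̄₂=53.200, s₂=6.861, n₂=10
s_p² = [24·6.326² + 9·6.861²]/33 = 41.9442
SE = √(s_p²·(1/25+1/10)) = 2.4233
t = (44.760−53.200)/2.4233 = -3.4829
df = 33
p-value (two-sided) = 0.00142
At α=0.1: p < α → reject H₀

reject H₀: yes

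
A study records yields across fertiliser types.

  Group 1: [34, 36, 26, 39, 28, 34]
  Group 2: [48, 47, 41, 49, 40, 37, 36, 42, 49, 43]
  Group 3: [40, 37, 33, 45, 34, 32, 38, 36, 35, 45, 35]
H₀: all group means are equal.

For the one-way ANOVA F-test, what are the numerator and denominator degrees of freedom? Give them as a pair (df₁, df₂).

k = 3 groups, N = 27 total
df = (k−1, N−k) = (3−1, 27−3) = (2, 24)

degrees of freedom = [2, 24]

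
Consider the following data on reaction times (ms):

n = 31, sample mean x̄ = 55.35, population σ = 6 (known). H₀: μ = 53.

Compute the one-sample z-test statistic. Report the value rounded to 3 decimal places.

test statistic = 2.181

SE = σ/√n = 6/√31 = 1.0776
z = (x̄−μ₀)/SE = (55.35−53)/1.0776 = 2.1807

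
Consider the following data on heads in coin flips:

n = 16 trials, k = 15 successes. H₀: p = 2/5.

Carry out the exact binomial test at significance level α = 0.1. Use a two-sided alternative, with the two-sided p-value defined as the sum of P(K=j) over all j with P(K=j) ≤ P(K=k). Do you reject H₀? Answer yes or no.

Exact binomial: n=16, k=15, p₀=2/5=0.4000
P(X=j) = C(n,j)·p₀^j·(1−p₀)^(n−j); p = Σ P(X=j) over j with P(X=j) ≤ P(X=15)
p-value (two-sided) = 0.00001
At α=0.1: p < α → reject H₀

reject H₀: yes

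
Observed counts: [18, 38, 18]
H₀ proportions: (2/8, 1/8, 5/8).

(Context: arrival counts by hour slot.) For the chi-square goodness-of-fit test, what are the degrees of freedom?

degrees of freedom = 2

df = k − 1 = 3 − 1 = 2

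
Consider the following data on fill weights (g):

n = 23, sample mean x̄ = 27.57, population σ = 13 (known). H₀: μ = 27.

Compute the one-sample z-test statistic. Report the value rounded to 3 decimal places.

test statistic = 0.210

SE = σ/√n = 13/√23 = 2.7107
z = (x̄−μ₀)/SE = (27.57−27)/2.7107 = 0.2103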